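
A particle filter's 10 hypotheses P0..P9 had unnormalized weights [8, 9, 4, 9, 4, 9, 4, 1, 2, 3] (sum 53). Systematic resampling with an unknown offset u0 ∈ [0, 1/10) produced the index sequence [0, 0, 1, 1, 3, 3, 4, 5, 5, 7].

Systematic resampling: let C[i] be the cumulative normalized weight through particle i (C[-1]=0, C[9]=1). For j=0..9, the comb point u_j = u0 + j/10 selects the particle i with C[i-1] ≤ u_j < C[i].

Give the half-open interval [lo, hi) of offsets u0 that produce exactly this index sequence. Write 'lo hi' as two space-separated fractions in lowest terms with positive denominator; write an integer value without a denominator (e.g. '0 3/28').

0 3/530

C = [8/53, 17/53, 21/53, 30/53, 34/53, 43/53, 47/53, 48/53, 50/53, 1]
j=0 picked index 0: u0 ∈ [0, 8/53)
j=1 picked index 0: u0 ∈ [-1/10, 27/530)
j=2 picked index 1: u0 ∈ [-13/265, 32/265)
j=3 picked index 1: u0 ∈ [-79/530, 11/530)
j=4 picked index 3: u0 ∈ [-1/265, 44/265)
j=5 picked index 3: u0 ∈ [-11/106, 7/106)
j=6 picked index 4: u0 ∈ [-9/265, 11/265)
j=7 picked index 5: u0 ∈ [-31/530, 59/530)
j=8 picked index 5: u0 ∈ [-42/265, 3/265)
j=9 picked index 7: u0 ∈ [-7/530, 3/530)
intersection: [0, 3/530)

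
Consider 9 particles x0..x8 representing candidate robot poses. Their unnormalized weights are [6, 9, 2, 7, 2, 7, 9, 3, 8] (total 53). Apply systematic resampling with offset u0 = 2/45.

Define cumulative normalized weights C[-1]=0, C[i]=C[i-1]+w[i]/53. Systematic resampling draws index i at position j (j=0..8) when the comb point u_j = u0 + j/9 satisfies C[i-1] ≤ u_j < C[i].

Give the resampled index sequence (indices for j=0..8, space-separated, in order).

C = [6/53, 15/53, 17/53, 24/53, 26/53, 33/53, 42/53, 45/53, 1]
j=0: u_0=2/45 ∈ [0, 6/53) → index 0
j=1: u_1=7/45 ∈ [6/53, 15/53) → index 1
j=2: u_2=4/15 ∈ [6/53, 15/53) → index 1
j=3: u_3=17/45 ∈ [17/53, 24/53) → index 3
j=4: u_4=22/45 ∈ [24/53, 26/53) → index 4
j=5: u_5=3/5 ∈ [26/53, 33/53) → index 5
j=6: u_6=32/45 ∈ [33/53, 42/53) → index 6
j=7: u_7=37/45 ∈ [42/53, 45/53) → index 7
j=8: u_8=14/15 ∈ [45/53, 1) → index 8

0 1 1 3 4 5 6 7 8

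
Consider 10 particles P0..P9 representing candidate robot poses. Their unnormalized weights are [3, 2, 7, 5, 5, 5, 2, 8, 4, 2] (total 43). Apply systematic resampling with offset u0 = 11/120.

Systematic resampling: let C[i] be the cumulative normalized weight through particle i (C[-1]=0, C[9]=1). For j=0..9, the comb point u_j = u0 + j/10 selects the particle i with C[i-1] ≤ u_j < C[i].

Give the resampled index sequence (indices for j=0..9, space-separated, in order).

C = [3/43, 5/43, 12/43, 17/43, 22/43, 27/43, 29/43, 37/43, 41/43, 1]
j=0: u_0=11/120 ∈ [3/43, 5/43) → index 1
j=1: u_1=23/120 ∈ [5/43, 12/43) → index 2
j=2: u_2=7/24 ∈ [12/43, 17/43) → index 3
j=3: u_3=47/120 ∈ [12/43, 17/43) → index 3
j=4: u_4=59/120 ∈ [17/43, 22/43) → index 4
j=5: u_5=71/120 ∈ [22/43, 27/43) → index 5
j=6: u_6=83/120 ∈ [29/43, 37/43) → index 7
j=7: u_7=19/24 ∈ [29/43, 37/43) → index 7
j=8: u_8=107/120 ∈ [37/43, 41/43) → index 8
j=9: u_9=119/120 ∈ [41/43, 1) → index 9

1 2 3 3 4 5 7 7 8 9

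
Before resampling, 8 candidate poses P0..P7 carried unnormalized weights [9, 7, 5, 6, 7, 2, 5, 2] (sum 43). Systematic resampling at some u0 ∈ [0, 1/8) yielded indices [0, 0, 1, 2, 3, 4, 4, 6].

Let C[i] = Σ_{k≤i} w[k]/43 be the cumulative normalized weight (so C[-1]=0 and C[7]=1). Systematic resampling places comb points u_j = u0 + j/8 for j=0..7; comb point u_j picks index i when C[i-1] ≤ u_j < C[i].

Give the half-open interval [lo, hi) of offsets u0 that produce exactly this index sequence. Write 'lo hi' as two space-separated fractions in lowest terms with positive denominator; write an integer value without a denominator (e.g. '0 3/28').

1/344 7/172

C = [9/43, 16/43, 21/43, 27/43, 34/43, 36/43, 41/43, 1]
j=0 picked index 0: u0 ∈ [0, 9/43)
j=1 picked index 0: u0 ∈ [-1/8, 29/344)
j=2 picked index 1: u0 ∈ [-7/172, 21/172)
j=3 picked index 2: u0 ∈ [-1/344, 39/344)
j=4 picked index 3: u0 ∈ [-1/86, 11/86)
j=5 picked index 4: u0 ∈ [1/344, 57/344)
j=6 picked index 4: u0 ∈ [-21/172, 7/172)
j=7 picked index 6: u0 ∈ [-13/344, 27/344)
intersection: [1/344, 7/172)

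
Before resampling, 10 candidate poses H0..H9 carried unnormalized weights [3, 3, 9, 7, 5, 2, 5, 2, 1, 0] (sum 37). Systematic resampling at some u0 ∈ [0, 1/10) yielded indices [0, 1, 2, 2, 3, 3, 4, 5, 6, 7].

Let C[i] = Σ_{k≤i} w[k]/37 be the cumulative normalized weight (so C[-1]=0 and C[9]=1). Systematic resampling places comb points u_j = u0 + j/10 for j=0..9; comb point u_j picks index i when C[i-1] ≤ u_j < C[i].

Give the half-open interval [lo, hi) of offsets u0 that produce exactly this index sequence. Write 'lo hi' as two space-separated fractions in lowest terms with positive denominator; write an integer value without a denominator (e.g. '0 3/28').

11/370 23/370

C = [3/37, 6/37, 15/37, 22/37, 27/37, 29/37, 34/37, 36/37, 1, 1]
j=0 picked index 0: u0 ∈ [0, 3/37)
j=1 picked index 1: u0 ∈ [-7/370, 23/370)
j=2 picked index 2: u0 ∈ [-7/185, 38/185)
j=3 picked index 2: u0 ∈ [-51/370, 39/370)
j=4 picked index 3: u0 ∈ [1/185, 36/185)
j=5 picked index 3: u0 ∈ [-7/74, 7/74)
j=6 picked index 4: u0 ∈ [-1/185, 24/185)
j=7 picked index 5: u0 ∈ [11/370, 31/370)
j=8 picked index 6: u0 ∈ [-3/185, 22/185)
j=9 picked index 7: u0 ∈ [7/370, 27/370)
intersection: [11/370, 23/370)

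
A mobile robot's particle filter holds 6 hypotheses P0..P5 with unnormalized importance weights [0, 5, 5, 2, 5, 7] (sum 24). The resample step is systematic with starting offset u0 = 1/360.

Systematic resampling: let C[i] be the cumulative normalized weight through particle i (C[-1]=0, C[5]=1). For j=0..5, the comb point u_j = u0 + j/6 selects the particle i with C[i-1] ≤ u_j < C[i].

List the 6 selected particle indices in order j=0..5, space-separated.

C = [0, 5/24, 5/12, 1/2, 17/24, 1]
j=0: u_0=1/360 ∈ [0, 5/24) → index 1
j=1: u_1=61/360 ∈ [0, 5/24) → index 1
j=2: u_2=121/360 ∈ [5/24, 5/12) → index 2
j=3: u_3=181/360 ∈ [1/2, 17/24) → index 4
j=4: u_4=241/360 ∈ [1/2, 17/24) → index 4
j=5: u_5=301/360 ∈ [17/24, 1) → index 5

1 1 2 4 4 5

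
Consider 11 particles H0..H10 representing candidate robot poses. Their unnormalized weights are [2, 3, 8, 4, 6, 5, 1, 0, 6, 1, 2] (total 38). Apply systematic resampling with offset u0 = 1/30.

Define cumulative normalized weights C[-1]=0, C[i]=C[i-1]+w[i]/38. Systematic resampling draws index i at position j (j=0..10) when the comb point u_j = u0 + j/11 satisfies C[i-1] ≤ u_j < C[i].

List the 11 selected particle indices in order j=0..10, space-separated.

0 1 2 2 3 4 4 5 6 8 9

C = [1/19, 5/38, 13/38, 17/38, 23/38, 14/19, 29/38, 29/38, 35/38, 18/19, 1]
j=0: u_0=1/30 ∈ [0, 1/19) → index 0
j=1: u_1=41/330 ∈ [1/19, 5/38) → index 1
j=2: u_2=71/330 ∈ [5/38, 13/38) → index 2
j=3: u_3=101/330 ∈ [5/38, 13/38) → index 2
j=4: u_4=131/330 ∈ [13/38, 17/38) → index 3
j=5: u_5=161/330 ∈ [17/38, 23/38) → index 4
j=6: u_6=191/330 ∈ [17/38, 23/38) → index 4
j=7: u_7=221/330 ∈ [23/38, 14/19) → index 5
j=8: u_8=251/330 ∈ [14/19, 29/38) → index 6
j=9: u_9=281/330 ∈ [29/38, 35/38) → index 8
j=10: u_10=311/330 ∈ [35/38, 18/19) → index 9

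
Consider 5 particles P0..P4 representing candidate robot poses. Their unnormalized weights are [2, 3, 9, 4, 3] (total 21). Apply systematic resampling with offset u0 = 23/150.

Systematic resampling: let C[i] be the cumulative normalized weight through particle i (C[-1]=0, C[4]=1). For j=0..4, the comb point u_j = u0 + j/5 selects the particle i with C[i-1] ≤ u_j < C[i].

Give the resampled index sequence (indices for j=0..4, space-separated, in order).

C = [2/21, 5/21, 2/3, 6/7, 1]
j=0: u_0=23/150 ∈ [2/21, 5/21) → index 1
j=1: u_1=53/150 ∈ [5/21, 2/3) → index 2
j=2: u_2=83/150 ∈ [5/21, 2/3) → index 2
j=3: u_3=113/150 ∈ [2/3, 6/7) → index 3
j=4: u_4=143/150 ∈ [6/7, 1) → index 4

1 2 2 3 4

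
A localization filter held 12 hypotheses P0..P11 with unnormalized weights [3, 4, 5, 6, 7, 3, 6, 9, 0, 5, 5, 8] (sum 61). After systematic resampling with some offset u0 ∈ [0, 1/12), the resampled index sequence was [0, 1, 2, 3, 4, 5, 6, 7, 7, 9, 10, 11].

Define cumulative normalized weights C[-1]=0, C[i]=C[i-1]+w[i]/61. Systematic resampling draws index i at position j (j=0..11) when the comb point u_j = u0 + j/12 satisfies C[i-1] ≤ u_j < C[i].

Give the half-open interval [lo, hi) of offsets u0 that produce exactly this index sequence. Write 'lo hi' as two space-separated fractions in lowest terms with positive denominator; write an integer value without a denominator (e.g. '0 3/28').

C = [3/61, 7/61, 12/61, 18/61, 25/61, 28/61, 34/61, 43/61, 43/61, 48/61, 53/61, 1]
j=0 picked index 0: u0 ∈ [0, 3/61)
j=1 picked index 1: u0 ∈ [-25/732, 23/732)
j=2 picked index 2: u0 ∈ [-19/366, 11/366)
j=3 picked index 3: u0 ∈ [-13/244, 11/244)
j=4 picked index 4: u0 ∈ [-7/183, 14/183)
j=5 picked index 5: u0 ∈ [-5/732, 31/732)
j=6 picked index 6: u0 ∈ [-5/122, 7/122)
j=7 picked index 7: u0 ∈ [-19/732, 89/732)
j=8 picked index 7: u0 ∈ [-20/183, 7/183)
j=9 picked index 9: u0 ∈ [-11/244, 9/244)
j=10 picked index 10: u0 ∈ [-17/366, 13/366)
j=11 picked index 11: u0 ∈ [-35/732, 1/12)
intersection: [0, 11/366)

0 11/366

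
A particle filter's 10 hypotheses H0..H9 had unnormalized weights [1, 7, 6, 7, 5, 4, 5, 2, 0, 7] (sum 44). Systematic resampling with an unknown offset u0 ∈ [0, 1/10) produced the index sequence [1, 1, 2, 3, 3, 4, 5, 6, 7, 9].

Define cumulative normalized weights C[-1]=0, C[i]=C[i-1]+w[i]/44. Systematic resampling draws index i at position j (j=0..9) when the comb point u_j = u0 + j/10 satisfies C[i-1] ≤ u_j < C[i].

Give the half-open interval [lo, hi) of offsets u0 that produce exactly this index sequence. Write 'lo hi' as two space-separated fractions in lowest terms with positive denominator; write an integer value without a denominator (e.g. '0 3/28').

1/44 9/220

C = [1/44, 2/11, 7/22, 21/44, 13/22, 15/22, 35/44, 37/44, 37/44, 1]
j=0 picked index 1: u0 ∈ [1/44, 2/11)
j=1 picked index 1: u0 ∈ [-17/220, 9/110)
j=2 picked index 2: u0 ∈ [-1/55, 13/110)
j=3 picked index 3: u0 ∈ [1/55, 39/220)
j=4 picked index 3: u0 ∈ [-9/110, 17/220)
j=5 picked index 4: u0 ∈ [-1/44, 1/11)
j=6 picked index 5: u0 ∈ [-1/110, 9/110)
j=7 picked index 6: u0 ∈ [-1/55, 21/220)
j=8 picked index 7: u0 ∈ [-1/220, 9/220)
j=9 picked index 9: u0 ∈ [-13/220, 1/10)
intersection: [1/44, 9/220)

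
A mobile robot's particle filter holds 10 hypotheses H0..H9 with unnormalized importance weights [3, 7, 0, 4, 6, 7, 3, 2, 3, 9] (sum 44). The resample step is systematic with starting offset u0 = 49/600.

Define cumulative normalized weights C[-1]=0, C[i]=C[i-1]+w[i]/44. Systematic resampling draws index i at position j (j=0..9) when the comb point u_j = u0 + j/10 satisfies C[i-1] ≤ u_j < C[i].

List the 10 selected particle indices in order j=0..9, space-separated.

C = [3/44, 5/22, 5/22, 7/22, 5/11, 27/44, 15/22, 8/11, 35/44, 1]
j=0: u_0=49/600 ∈ [3/44, 5/22) → index 1
j=1: u_1=109/600 ∈ [3/44, 5/22) → index 1
j=2: u_2=169/600 ∈ [5/22, 7/22) → index 3
j=3: u_3=229/600 ∈ [7/22, 5/11) → index 4
j=4: u_4=289/600 ∈ [5/11, 27/44) → index 5
j=5: u_5=349/600 ∈ [5/11, 27/44) → index 5
j=6: u_6=409/600 ∈ [27/44, 15/22) → index 6
j=7: u_7=469/600 ∈ [8/11, 35/44) → index 8
j=8: u_8=529/600 ∈ [35/44, 1) → index 9
j=9: u_9=589/600 ∈ [35/44, 1) → index 9

1 1 3 4 5 5 6 8 9 9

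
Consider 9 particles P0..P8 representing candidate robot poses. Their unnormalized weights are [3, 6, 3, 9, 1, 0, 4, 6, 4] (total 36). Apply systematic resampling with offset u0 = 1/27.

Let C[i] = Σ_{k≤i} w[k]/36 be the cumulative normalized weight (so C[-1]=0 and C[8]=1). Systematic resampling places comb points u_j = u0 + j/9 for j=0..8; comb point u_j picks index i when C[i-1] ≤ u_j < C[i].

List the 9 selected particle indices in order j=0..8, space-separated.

0 1 2 3 3 4 6 7 8

C = [1/12, 1/4, 1/3, 7/12, 11/18, 11/18, 13/18, 8/9, 1]
j=0: u_0=1/27 ∈ [0, 1/12) → index 0
j=1: u_1=4/27 ∈ [1/12, 1/4) → index 1
j=2: u_2=7/27 ∈ [1/4, 1/3) → index 2
j=3: u_3=10/27 ∈ [1/3, 7/12) → index 3
j=4: u_4=13/27 ∈ [1/3, 7/12) → index 3
j=5: u_5=16/27 ∈ [7/12, 11/18) → index 4
j=6: u_6=19/27 ∈ [11/18, 13/18) → index 6
j=7: u_7=22/27 ∈ [13/18, 8/9) → index 7
j=8: u_8=25/27 ∈ [8/9, 1) → index 8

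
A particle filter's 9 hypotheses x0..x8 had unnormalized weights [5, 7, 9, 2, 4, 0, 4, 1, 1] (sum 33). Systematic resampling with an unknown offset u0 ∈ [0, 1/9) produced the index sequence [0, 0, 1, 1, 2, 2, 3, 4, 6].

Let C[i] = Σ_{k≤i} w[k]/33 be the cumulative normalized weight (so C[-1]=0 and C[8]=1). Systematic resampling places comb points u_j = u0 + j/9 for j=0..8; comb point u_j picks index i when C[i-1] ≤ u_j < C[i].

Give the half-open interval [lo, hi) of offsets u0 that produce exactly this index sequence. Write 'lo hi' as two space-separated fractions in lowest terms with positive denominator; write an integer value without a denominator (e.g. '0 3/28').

C = [5/33, 4/11, 7/11, 23/33, 9/11, 9/11, 31/33, 32/33, 1]
j=0 picked index 0: u0 ∈ [0, 5/33)
j=1 picked index 0: u0 ∈ [-1/9, 4/99)
j=2 picked index 1: u0 ∈ [-7/99, 14/99)
j=3 picked index 1: u0 ∈ [-2/11, 1/33)
j=4 picked index 2: u0 ∈ [-8/99, 19/99)
j=5 picked index 2: u0 ∈ [-19/99, 8/99)
j=6 picked index 3: u0 ∈ [-1/33, 1/33)
j=7 picked index 4: u0 ∈ [-8/99, 4/99)
j=8 picked index 6: u0 ∈ [-7/99, 5/99)
intersection: [0, 1/33)

0 1/33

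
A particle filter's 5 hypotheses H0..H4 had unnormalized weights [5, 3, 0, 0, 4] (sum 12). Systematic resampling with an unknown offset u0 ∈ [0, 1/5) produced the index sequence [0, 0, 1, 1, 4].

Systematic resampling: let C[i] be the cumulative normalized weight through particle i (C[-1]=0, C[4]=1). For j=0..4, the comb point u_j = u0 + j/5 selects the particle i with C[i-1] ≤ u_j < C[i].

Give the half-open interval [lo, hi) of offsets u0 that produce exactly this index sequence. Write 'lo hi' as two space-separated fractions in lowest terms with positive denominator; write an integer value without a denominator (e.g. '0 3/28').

C = [5/12, 2/3, 2/3, 2/3, 1]
j=0 picked index 0: u0 ∈ [0, 5/12)
j=1 picked index 0: u0 ∈ [-1/5, 13/60)
j=2 picked index 1: u0 ∈ [1/60, 4/15)
j=3 picked index 1: u0 ∈ [-11/60, 1/15)
j=4 picked index 4: u0 ∈ [-2/15, 1/5)
intersection: [1/60, 1/15)

1/60 1/15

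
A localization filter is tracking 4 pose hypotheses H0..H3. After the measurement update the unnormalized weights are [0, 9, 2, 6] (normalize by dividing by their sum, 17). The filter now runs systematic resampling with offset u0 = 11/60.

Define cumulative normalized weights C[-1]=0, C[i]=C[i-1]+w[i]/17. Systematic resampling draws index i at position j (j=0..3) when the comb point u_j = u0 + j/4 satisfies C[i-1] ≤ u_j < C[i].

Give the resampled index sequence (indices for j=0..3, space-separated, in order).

C = [0, 9/17, 11/17, 1]
j=0: u_0=11/60 ∈ [0, 9/17) → index 1
j=1: u_1=13/30 ∈ [0, 9/17) → index 1
j=2: u_2=41/60 ∈ [11/17, 1) → index 3
j=3: u_3=14/15 ∈ [11/17, 1) → index 3

1 1 3 3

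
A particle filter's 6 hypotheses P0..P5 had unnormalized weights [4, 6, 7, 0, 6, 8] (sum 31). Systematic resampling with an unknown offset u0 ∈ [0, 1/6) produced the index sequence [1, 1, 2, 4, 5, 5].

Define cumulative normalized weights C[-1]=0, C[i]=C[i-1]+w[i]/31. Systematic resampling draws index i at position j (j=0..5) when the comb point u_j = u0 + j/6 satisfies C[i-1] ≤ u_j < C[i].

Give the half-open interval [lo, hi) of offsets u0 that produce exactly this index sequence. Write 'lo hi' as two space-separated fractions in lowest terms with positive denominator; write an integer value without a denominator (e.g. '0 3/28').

4/31 29/186

C = [4/31, 10/31, 17/31, 17/31, 23/31, 1]
j=0 picked index 1: u0 ∈ [4/31, 10/31)
j=1 picked index 1: u0 ∈ [-7/186, 29/186)
j=2 picked index 2: u0 ∈ [-1/93, 20/93)
j=3 picked index 4: u0 ∈ [3/62, 15/62)
j=4 picked index 5: u0 ∈ [7/93, 1/3)
j=5 picked index 5: u0 ∈ [-17/186, 1/6)
intersection: [4/31, 29/186)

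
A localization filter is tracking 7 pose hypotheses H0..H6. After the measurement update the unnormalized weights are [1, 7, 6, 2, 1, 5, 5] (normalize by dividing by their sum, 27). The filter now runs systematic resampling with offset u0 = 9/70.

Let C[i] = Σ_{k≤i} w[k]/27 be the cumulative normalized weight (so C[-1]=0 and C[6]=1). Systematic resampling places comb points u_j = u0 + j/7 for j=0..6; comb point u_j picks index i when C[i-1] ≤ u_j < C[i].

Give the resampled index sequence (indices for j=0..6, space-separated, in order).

C = [1/27, 8/27, 14/27, 16/27, 17/27, 22/27, 1]
j=0: u_0=9/70 ∈ [1/27, 8/27) → index 1
j=1: u_1=19/70 ∈ [1/27, 8/27) → index 1
j=2: u_2=29/70 ∈ [8/27, 14/27) → index 2
j=3: u_3=39/70 ∈ [14/27, 16/27) → index 3
j=4: u_4=7/10 ∈ [17/27, 22/27) → index 5
j=5: u_5=59/70 ∈ [22/27, 1) → index 6
j=6: u_6=69/70 ∈ [22/27, 1) → index 6

1 1 2 3 5 6 6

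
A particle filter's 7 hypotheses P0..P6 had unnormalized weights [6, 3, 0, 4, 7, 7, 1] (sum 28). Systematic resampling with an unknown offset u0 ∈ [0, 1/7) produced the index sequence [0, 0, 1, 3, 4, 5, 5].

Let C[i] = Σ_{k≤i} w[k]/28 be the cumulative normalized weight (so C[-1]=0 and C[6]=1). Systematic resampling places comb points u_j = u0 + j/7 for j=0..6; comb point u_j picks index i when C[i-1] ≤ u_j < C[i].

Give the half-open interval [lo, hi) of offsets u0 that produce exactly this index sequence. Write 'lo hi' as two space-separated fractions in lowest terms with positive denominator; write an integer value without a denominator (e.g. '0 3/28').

0 1/28

C = [3/14, 9/28, 9/28, 13/28, 5/7, 27/28, 1]
j=0 picked index 0: u0 ∈ [0, 3/14)
j=1 picked index 0: u0 ∈ [-1/7, 1/14)
j=2 picked index 1: u0 ∈ [-1/14, 1/28)
j=3 picked index 3: u0 ∈ [-3/28, 1/28)
j=4 picked index 4: u0 ∈ [-3/28, 1/7)
j=5 picked index 5: u0 ∈ [0, 1/4)
j=6 picked index 5: u0 ∈ [-1/7, 3/28)
intersection: [0, 1/28)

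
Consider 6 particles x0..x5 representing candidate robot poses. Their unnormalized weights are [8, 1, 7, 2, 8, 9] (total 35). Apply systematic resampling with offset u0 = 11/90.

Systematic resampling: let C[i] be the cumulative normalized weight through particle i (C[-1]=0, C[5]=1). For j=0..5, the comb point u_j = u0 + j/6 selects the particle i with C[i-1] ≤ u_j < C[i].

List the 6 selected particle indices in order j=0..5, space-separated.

C = [8/35, 9/35, 16/35, 18/35, 26/35, 1]
j=0: u_0=11/90 ∈ [0, 8/35) → index 0
j=1: u_1=13/45 ∈ [9/35, 16/35) → index 2
j=2: u_2=41/90 ∈ [9/35, 16/35) → index 2
j=3: u_3=28/45 ∈ [18/35, 26/35) → index 4
j=4: u_4=71/90 ∈ [26/35, 1) → index 5
j=5: u_5=43/45 ∈ [26/35, 1) → index 5

0 2 2 4 5 5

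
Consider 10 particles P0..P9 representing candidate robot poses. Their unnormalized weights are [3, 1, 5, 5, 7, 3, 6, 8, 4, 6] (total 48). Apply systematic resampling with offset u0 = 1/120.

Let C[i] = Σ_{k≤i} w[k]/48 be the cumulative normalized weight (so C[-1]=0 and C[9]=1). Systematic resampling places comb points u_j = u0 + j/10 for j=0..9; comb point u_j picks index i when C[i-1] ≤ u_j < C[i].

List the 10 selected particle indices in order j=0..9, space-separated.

C = [1/16, 1/12, 3/16, 7/24, 7/16, 1/2, 5/8, 19/24, 7/8, 1]
j=0: u_0=1/120 ∈ [0, 1/16) → index 0
j=1: u_1=13/120 ∈ [1/12, 3/16) → index 2
j=2: u_2=5/24 ∈ [3/16, 7/24) → index 3
j=3: u_3=37/120 ∈ [7/24, 7/16) → index 4
j=4: u_4=49/120 ∈ [7/24, 7/16) → index 4
j=5: u_5=61/120 ∈ [1/2, 5/8) → index 6
j=6: u_6=73/120 ∈ [1/2, 5/8) → index 6
j=7: u_7=17/24 ∈ [5/8, 19/24) → index 7
j=8: u_8=97/120 ∈ [19/24, 7/8) → index 8
j=9: u_9=109/120 ∈ [7/8, 1) → index 9

0 2 3 4 4 6 6 7 8 9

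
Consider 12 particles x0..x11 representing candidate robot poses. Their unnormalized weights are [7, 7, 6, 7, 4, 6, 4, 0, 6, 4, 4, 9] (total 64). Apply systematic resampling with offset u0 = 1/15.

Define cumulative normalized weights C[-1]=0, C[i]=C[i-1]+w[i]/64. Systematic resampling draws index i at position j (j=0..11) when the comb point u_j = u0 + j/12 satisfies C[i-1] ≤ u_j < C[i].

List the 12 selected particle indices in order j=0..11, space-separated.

0 1 2 3 3 4 5 8 8 10 11 11

C = [7/64, 7/32, 5/16, 27/64, 31/64, 37/64, 41/64, 41/64, 47/64, 51/64, 55/64, 1]
j=0: u_0=1/15 ∈ [0, 7/64) → index 0
j=1: u_1=3/20 ∈ [7/64, 7/32) → index 1
j=2: u_2=7/30 ∈ [7/32, 5/16) → index 2
j=3: u_3=19/60 ∈ [5/16, 27/64) → index 3
j=4: u_4=2/5 ∈ [5/16, 27/64) → index 3
j=5: u_5=29/60 ∈ [27/64, 31/64) → index 4
j=6: u_6=17/30 ∈ [31/64, 37/64) → index 5
j=7: u_7=13/20 ∈ [41/64, 47/64) → index 8
j=8: u_8=11/15 ∈ [41/64, 47/64) → index 8
j=9: u_9=49/60 ∈ [51/64, 55/64) → index 10
j=10: u_10=9/10 ∈ [55/64, 1) → index 11
j=11: u_11=59/60 ∈ [55/64, 1) → index 11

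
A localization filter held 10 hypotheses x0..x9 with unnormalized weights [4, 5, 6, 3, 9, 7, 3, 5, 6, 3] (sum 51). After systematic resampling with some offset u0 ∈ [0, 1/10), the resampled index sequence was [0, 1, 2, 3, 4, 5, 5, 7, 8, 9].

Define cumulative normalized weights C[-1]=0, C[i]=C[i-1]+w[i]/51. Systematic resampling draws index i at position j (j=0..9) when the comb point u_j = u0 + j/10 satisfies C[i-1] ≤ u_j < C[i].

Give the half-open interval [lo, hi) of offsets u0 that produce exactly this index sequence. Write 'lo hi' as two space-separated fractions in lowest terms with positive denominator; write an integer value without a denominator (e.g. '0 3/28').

7/170 9/170

C = [4/51, 3/17, 5/17, 6/17, 9/17, 2/3, 37/51, 14/17, 16/17, 1]
j=0 picked index 0: u0 ∈ [0, 4/51)
j=1 picked index 1: u0 ∈ [-11/510, 13/170)
j=2 picked index 2: u0 ∈ [-2/85, 8/85)
j=3 picked index 3: u0 ∈ [-1/170, 9/170)
j=4 picked index 4: u0 ∈ [-4/85, 11/85)
j=5 picked index 5: u0 ∈ [1/34, 1/6)
j=6 picked index 5: u0 ∈ [-6/85, 1/15)
j=7 picked index 7: u0 ∈ [13/510, 21/170)
j=8 picked index 8: u0 ∈ [2/85, 12/85)
j=9 picked index 9: u0 ∈ [7/170, 1/10)
intersection: [7/170, 9/170)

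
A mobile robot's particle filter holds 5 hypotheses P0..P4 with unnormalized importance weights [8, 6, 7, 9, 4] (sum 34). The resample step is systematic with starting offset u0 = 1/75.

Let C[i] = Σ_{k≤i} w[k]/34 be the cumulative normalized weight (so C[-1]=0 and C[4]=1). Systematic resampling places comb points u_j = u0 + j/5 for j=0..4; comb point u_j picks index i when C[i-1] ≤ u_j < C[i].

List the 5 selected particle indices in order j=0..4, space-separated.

C = [4/17, 7/17, 21/34, 15/17, 1]
j=0: u_0=1/75 ∈ [0, 4/17) → index 0
j=1: u_1=16/75 ∈ [0, 4/17) → index 0
j=2: u_2=31/75 ∈ [7/17, 21/34) → index 2
j=3: u_3=46/75 ∈ [7/17, 21/34) → index 2
j=4: u_4=61/75 ∈ [21/34, 15/17) → index 3

0 0 2 2 3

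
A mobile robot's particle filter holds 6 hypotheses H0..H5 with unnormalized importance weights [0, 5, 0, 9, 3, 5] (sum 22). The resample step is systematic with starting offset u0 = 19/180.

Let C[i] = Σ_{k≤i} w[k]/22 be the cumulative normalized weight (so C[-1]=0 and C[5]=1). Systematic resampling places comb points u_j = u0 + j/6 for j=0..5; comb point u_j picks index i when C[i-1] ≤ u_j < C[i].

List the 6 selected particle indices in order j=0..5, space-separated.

1 3 3 3 4 5

C = [0, 5/22, 5/22, 7/11, 17/22, 1]
j=0: u_0=19/180 ∈ [0, 5/22) → index 1
j=1: u_1=49/180 ∈ [5/22, 7/11) → index 3
j=2: u_2=79/180 ∈ [5/22, 7/11) → index 3
j=3: u_3=109/180 ∈ [5/22, 7/11) → index 3
j=4: u_4=139/180 ∈ [7/11, 17/22) → index 4
j=5: u_5=169/180 ∈ [17/22, 1) → index 5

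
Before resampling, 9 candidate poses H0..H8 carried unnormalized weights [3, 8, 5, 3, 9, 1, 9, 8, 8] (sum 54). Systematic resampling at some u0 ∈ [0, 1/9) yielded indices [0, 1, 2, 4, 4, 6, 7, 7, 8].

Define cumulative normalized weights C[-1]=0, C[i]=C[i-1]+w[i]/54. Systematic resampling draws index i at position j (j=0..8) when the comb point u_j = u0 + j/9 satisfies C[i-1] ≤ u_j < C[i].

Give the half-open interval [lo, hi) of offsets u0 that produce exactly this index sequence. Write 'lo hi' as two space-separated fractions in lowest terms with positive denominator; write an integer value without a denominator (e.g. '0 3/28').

1/27 1/18

C = [1/18, 11/54, 8/27, 19/54, 14/27, 29/54, 19/27, 23/27, 1]
j=0 picked index 0: u0 ∈ [0, 1/18)
j=1 picked index 1: u0 ∈ [-1/18, 5/54)
j=2 picked index 2: u0 ∈ [-1/54, 2/27)
j=3 picked index 4: u0 ∈ [1/54, 5/27)
j=4 picked index 4: u0 ∈ [-5/54, 2/27)
j=5 picked index 6: u0 ∈ [-1/54, 4/27)
j=6 picked index 7: u0 ∈ [1/27, 5/27)
j=7 picked index 7: u0 ∈ [-2/27, 2/27)
j=8 picked index 8: u0 ∈ [-1/27, 1/9)
intersection: [1/27, 1/18)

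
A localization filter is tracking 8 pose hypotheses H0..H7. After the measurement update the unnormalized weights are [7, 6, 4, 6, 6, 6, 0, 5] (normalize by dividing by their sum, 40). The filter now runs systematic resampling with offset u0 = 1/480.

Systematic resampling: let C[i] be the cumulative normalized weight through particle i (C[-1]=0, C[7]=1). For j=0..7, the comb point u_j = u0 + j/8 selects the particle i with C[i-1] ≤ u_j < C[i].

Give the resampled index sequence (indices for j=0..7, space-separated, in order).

C = [7/40, 13/40, 17/40, 23/40, 29/40, 7/8, 7/8, 1]
j=0: u_0=1/480 ∈ [0, 7/40) → index 0
j=1: u_1=61/480 ∈ [0, 7/40) → index 0
j=2: u_2=121/480 ∈ [7/40, 13/40) → index 1
j=3: u_3=181/480 ∈ [13/40, 17/40) → index 2
j=4: u_4=241/480 ∈ [17/40, 23/40) → index 3
j=5: u_5=301/480 ∈ [23/40, 29/40) → index 4
j=6: u_6=361/480 ∈ [29/40, 7/8) → index 5
j=7: u_7=421/480 ∈ [7/8, 1) → index 7

0 0 1 2 3 4 5 7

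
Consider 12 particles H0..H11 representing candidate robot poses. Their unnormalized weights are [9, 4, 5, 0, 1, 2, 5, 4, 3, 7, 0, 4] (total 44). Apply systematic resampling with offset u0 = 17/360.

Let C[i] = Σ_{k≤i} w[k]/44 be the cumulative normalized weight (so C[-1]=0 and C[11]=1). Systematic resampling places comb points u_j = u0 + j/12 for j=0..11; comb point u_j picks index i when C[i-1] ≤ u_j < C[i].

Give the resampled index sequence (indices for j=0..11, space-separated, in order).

C = [9/44, 13/44, 9/22, 9/22, 19/44, 21/44, 13/22, 15/22, 3/4, 10/11, 10/11, 1]
j=0: u_0=17/360 ∈ [0, 9/44) → index 0
j=1: u_1=47/360 ∈ [0, 9/44) → index 0
j=2: u_2=77/360 ∈ [9/44, 13/44) → index 1
j=3: u_3=107/360 ∈ [13/44, 9/22) → index 2
j=4: u_4=137/360 ∈ [13/44, 9/22) → index 2
j=5: u_5=167/360 ∈ [19/44, 21/44) → index 5
j=6: u_6=197/360 ∈ [21/44, 13/22) → index 6
j=7: u_7=227/360 ∈ [13/22, 15/22) → index 7
j=8: u_8=257/360 ∈ [15/22, 3/4) → index 8
j=9: u_9=287/360 ∈ [3/4, 10/11) → index 9
j=10: u_10=317/360 ∈ [3/4, 10/11) → index 9
j=11: u_11=347/360 ∈ [10/11, 1) → index 11

0 0 1 2 2 5 6 7 8 9 9 11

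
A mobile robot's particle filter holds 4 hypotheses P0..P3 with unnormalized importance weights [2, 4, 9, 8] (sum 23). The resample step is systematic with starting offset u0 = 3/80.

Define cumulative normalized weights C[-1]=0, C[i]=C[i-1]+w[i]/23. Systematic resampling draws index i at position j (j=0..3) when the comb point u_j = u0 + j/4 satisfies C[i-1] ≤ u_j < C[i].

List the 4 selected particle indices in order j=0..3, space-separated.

0 2 2 3

C = [2/23, 6/23, 15/23, 1]
j=0: u_0=3/80 ∈ [0, 2/23) → index 0
j=1: u_1=23/80 ∈ [6/23, 15/23) → index 2
j=2: u_2=43/80 ∈ [6/23, 15/23) → index 2
j=3: u_3=63/80 ∈ [15/23, 1) → index 3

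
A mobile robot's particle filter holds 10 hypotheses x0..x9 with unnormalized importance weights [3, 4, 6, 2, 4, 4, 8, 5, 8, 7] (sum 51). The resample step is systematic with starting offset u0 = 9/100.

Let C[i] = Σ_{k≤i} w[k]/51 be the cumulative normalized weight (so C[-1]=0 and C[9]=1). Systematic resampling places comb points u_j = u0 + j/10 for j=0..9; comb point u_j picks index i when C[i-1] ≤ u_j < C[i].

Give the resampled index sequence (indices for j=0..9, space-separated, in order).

1 2 3 5 6 6 7 8 9 9

C = [1/17, 7/51, 13/51, 5/17, 19/51, 23/51, 31/51, 12/17, 44/51, 1]
j=0: u_0=9/100 ∈ [1/17, 7/51) → index 1
j=1: u_1=19/100 ∈ [7/51, 13/51) → index 2
j=2: u_2=29/100 ∈ [13/51, 5/17) → index 3
j=3: u_3=39/100 ∈ [19/51, 23/51) → index 5
j=4: u_4=49/100 ∈ [23/51, 31/51) → index 6
j=5: u_5=59/100 ∈ [23/51, 31/51) → index 6
j=6: u_6=69/100 ∈ [31/51, 12/17) → index 7
j=7: u_7=79/100 ∈ [12/17, 44/51) → index 8
j=8: u_8=89/100 ∈ [44/51, 1) → index 9
j=9: u_9=99/100 ∈ [44/51, 1) → index 9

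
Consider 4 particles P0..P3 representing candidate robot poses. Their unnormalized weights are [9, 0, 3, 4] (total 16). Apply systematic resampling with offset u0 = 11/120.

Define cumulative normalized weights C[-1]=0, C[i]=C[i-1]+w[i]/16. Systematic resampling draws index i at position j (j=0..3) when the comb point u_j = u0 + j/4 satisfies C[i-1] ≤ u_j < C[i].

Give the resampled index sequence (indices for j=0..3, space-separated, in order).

C = [9/16, 9/16, 3/4, 1]
j=0: u_0=11/120 ∈ [0, 9/16) → index 0
j=1: u_1=41/120 ∈ [0, 9/16) → index 0
j=2: u_2=71/120 ∈ [9/16, 3/4) → index 2
j=3: u_3=101/120 ∈ [3/4, 1) → index 3

0 0 2 3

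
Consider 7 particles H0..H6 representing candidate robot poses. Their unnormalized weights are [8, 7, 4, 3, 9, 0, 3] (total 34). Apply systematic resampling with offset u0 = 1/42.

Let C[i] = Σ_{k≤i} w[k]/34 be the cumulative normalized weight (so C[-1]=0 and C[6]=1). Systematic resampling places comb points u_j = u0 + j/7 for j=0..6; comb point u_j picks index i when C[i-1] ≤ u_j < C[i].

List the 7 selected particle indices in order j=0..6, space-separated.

C = [4/17, 15/34, 19/34, 11/17, 31/34, 31/34, 1]
j=0: u_0=1/42 ∈ [0, 4/17) → index 0
j=1: u_1=1/6 ∈ [0, 4/17) → index 0
j=2: u_2=13/42 ∈ [4/17, 15/34) → index 1
j=3: u_3=19/42 ∈ [15/34, 19/34) → index 2
j=4: u_4=25/42 ∈ [19/34, 11/17) → index 3
j=5: u_5=31/42 ∈ [11/17, 31/34) → index 4
j=6: u_6=37/42 ∈ [11/17, 31/34) → index 4

0 0 1 2 3 4 4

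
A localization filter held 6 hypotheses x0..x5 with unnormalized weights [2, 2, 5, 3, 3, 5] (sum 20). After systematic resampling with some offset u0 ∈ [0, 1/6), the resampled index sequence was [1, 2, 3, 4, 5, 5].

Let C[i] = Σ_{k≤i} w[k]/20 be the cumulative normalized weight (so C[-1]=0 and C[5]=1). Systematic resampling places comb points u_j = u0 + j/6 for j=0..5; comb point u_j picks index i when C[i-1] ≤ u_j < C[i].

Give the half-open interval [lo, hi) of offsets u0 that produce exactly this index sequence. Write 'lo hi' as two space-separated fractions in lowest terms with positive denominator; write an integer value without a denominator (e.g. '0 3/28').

C = [1/10, 1/5, 9/20, 3/5, 3/4, 1]
j=0 picked index 1: u0 ∈ [1/10, 1/5)
j=1 picked index 2: u0 ∈ [1/30, 17/60)
j=2 picked index 3: u0 ∈ [7/60, 4/15)
j=3 picked index 4: u0 ∈ [1/10, 1/4)
j=4 picked index 5: u0 ∈ [1/12, 1/3)
j=5 picked index 5: u0 ∈ [-1/12, 1/6)
intersection: [7/60, 1/6)

7/60 1/6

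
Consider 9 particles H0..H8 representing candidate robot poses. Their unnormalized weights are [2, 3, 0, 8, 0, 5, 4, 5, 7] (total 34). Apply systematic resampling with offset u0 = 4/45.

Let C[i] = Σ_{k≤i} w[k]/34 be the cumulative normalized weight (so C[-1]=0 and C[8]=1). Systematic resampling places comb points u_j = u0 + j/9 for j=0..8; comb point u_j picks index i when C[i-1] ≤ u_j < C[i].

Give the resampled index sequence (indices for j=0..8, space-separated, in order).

C = [1/17, 5/34, 5/34, 13/34, 13/34, 9/17, 11/17, 27/34, 1]
j=0: u_0=4/45 ∈ [1/17, 5/34) → index 1
j=1: u_1=1/5 ∈ [5/34, 13/34) → index 3
j=2: u_2=14/45 ∈ [5/34, 13/34) → index 3
j=3: u_3=19/45 ∈ [13/34, 9/17) → index 5
j=4: u_4=8/15 ∈ [9/17, 11/17) → index 6
j=5: u_5=29/45 ∈ [9/17, 11/17) → index 6
j=6: u_6=34/45 ∈ [11/17, 27/34) → index 7
j=7: u_7=13/15 ∈ [27/34, 1) → index 8
j=8: u_8=44/45 ∈ [27/34, 1) → index 8

1 3 3 5 6 6 7 8 8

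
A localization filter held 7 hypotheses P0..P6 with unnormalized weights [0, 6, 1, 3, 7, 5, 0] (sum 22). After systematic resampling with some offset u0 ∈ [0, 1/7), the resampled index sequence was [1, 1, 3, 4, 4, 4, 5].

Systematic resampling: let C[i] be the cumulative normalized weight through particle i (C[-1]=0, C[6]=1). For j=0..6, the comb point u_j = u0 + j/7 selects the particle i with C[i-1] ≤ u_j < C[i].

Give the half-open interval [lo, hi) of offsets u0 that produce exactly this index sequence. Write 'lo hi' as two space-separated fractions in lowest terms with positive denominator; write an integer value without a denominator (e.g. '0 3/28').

5/154 9/154

C = [0, 3/11, 7/22, 5/11, 17/22, 1, 1]
j=0 picked index 1: u0 ∈ [0, 3/11)
j=1 picked index 1: u0 ∈ [-1/7, 10/77)
j=2 picked index 3: u0 ∈ [5/154, 13/77)
j=3 picked index 4: u0 ∈ [2/77, 53/154)
j=4 picked index 4: u0 ∈ [-9/77, 31/154)
j=5 picked index 4: u0 ∈ [-20/77, 9/154)
j=6 picked index 5: u0 ∈ [-13/154, 1/7)
intersection: [5/154, 9/154)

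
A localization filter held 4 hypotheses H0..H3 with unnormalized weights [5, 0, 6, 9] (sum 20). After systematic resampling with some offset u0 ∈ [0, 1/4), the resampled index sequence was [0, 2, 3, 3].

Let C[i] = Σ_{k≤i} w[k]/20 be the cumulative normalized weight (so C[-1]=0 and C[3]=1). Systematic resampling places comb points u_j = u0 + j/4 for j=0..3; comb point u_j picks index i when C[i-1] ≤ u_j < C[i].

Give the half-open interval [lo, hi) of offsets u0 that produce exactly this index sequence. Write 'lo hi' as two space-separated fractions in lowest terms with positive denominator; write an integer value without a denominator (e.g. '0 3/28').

1/20 1/4

C = [1/4, 1/4, 11/20, 1]
j=0 picked index 0: u0 ∈ [0, 1/4)
j=1 picked index 2: u0 ∈ [0, 3/10)
j=2 picked index 3: u0 ∈ [1/20, 1/2)
j=3 picked index 3: u0 ∈ [-1/5, 1/4)
intersection: [1/20, 1/4)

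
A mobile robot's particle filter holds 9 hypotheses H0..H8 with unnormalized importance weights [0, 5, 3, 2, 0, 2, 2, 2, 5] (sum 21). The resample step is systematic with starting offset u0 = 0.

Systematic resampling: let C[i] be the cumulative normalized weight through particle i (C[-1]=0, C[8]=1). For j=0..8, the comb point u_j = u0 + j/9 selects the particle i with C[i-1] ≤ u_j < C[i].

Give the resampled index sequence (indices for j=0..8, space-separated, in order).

C = [0, 5/21, 8/21, 10/21, 10/21, 4/7, 2/3, 16/21, 1]
j=0: u_0=0 ∈ [0, 5/21) → index 1
j=1: u_1=1/9 ∈ [0, 5/21) → index 1
j=2: u_2=2/9 ∈ [0, 5/21) → index 1
j=3: u_3=1/3 ∈ [5/21, 8/21) → index 2
j=4: u_4=4/9 ∈ [8/21, 10/21) → index 3
j=5: u_5=5/9 ∈ [10/21, 4/7) → index 5
j=6: u_6=2/3 ∈ [2/3, 16/21) → index 7
j=7: u_7=7/9 ∈ [16/21, 1) → index 8
j=8: u_8=8/9 ∈ [16/21, 1) → index 8

1 1 1 2 3 5 7 8 8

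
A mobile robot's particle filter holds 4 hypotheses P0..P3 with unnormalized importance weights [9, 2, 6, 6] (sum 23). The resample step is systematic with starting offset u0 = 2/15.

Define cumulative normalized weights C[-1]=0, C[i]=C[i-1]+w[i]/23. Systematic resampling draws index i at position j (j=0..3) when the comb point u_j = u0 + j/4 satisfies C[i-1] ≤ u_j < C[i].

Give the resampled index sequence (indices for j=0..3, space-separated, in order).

0 0 2 3

C = [9/23, 11/23, 17/23, 1]
j=0: u_0=2/15 ∈ [0, 9/23) → index 0
j=1: u_1=23/60 ∈ [0, 9/23) → index 0
j=2: u_2=19/30 ∈ [11/23, 17/23) → index 2
j=3: u_3=53/60 ∈ [17/23, 1) → index 3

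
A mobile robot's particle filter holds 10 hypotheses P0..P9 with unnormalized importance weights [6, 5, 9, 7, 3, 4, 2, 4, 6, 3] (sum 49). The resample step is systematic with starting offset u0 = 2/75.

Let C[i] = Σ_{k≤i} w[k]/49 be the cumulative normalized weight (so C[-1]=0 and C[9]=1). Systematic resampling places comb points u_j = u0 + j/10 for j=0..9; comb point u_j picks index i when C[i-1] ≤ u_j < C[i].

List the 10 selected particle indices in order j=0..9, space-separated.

0 1 2 2 3 3 5 6 8 8

C = [6/49, 11/49, 20/49, 27/49, 30/49, 34/49, 36/49, 40/49, 46/49, 1]
j=0: u_0=2/75 ∈ [0, 6/49) → index 0
j=1: u_1=19/150 ∈ [6/49, 11/49) → index 1
j=2: u_2=17/75 ∈ [11/49, 20/49) → index 2
j=3: u_3=49/150 ∈ [11/49, 20/49) → index 2
j=4: u_4=32/75 ∈ [20/49, 27/49) → index 3
j=5: u_5=79/150 ∈ [20/49, 27/49) → index 3
j=6: u_6=47/75 ∈ [30/49, 34/49) → index 5
j=7: u_7=109/150 ∈ [34/49, 36/49) → index 6
j=8: u_8=62/75 ∈ [40/49, 46/49) → index 8
j=9: u_9=139/150 ∈ [40/49, 46/49) → index 8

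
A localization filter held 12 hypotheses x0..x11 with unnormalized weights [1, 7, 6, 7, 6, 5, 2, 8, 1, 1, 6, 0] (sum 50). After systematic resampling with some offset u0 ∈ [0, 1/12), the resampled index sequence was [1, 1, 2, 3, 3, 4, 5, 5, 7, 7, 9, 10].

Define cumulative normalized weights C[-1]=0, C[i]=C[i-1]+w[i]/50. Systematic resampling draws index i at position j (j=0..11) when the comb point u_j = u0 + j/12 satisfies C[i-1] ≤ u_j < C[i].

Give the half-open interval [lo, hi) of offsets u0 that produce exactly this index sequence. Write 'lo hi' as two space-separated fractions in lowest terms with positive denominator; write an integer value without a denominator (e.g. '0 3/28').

C = [1/50, 4/25, 7/25, 21/50, 27/50, 16/25, 17/25, 21/25, 43/50, 22/25, 1, 1]
j=0 picked index 1: u0 ∈ [1/50, 4/25)
j=1 picked index 1: u0 ∈ [-19/300, 23/300)
j=2 picked index 2: u0 ∈ [-1/150, 17/150)
j=3 picked index 3: u0 ∈ [3/100, 17/100)
j=4 picked index 3: u0 ∈ [-4/75, 13/150)
j=5 picked index 4: u0 ∈ [1/300, 37/300)
j=6 picked index 5: u0 ∈ [1/25, 7/50)
j=7 picked index 5: u0 ∈ [-13/300, 17/300)
j=8 picked index 7: u0 ∈ [1/75, 13/75)
j=9 picked index 7: u0 ∈ [-7/100, 9/100)
j=10 picked index 9: u0 ∈ [2/75, 7/150)
j=11 picked index 10: u0 ∈ [-11/300, 1/12)
intersection: [1/25, 7/150)

1/25 7/150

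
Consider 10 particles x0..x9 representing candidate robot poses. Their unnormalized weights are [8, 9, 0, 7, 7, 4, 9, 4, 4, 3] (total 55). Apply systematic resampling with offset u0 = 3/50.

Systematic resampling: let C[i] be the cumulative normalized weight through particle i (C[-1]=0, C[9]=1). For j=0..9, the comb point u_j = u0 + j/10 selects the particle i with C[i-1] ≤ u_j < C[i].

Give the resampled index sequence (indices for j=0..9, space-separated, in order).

0 1 1 3 4 4 6 6 7 9

C = [8/55, 17/55, 17/55, 24/55, 31/55, 7/11, 4/5, 48/55, 52/55, 1]
j=0: u_0=3/50 ∈ [0, 8/55) → index 0
j=1: u_1=4/25 ∈ [8/55, 17/55) → index 1
j=2: u_2=13/50 ∈ [8/55, 17/55) → index 1
j=3: u_3=9/25 ∈ [17/55, 24/55) → index 3
j=4: u_4=23/50 ∈ [24/55, 31/55) → index 4
j=5: u_5=14/25 ∈ [24/55, 31/55) → index 4
j=6: u_6=33/50 ∈ [7/11, 4/5) → index 6
j=7: u_7=19/25 ∈ [7/11, 4/5) → index 6
j=8: u_8=43/50 ∈ [4/5, 48/55) → index 7
j=9: u_9=24/25 ∈ [52/55, 1) → index 9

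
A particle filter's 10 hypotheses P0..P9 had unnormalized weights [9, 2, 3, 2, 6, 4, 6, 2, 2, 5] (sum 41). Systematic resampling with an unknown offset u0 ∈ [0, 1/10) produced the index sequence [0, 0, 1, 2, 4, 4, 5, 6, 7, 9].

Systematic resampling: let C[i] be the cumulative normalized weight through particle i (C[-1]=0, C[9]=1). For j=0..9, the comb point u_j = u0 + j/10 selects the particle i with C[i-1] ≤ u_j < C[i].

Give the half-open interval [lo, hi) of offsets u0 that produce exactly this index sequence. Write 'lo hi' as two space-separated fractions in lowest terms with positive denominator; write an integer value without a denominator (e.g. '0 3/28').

C = [9/41, 11/41, 14/41, 16/41, 22/41, 26/41, 32/41, 34/41, 36/41, 1]
j=0 picked index 0: u0 ∈ [0, 9/41)
j=1 picked index 0: u0 ∈ [-1/10, 49/410)
j=2 picked index 1: u0 ∈ [4/205, 14/205)
j=3 picked index 2: u0 ∈ [-13/410, 17/410)
j=4 picked index 4: u0 ∈ [-2/205, 28/205)
j=5 picked index 4: u0 ∈ [-9/82, 3/82)
j=6 picked index 5: u0 ∈ [-13/205, 7/205)
j=7 picked index 6: u0 ∈ [-27/410, 33/410)
j=8 picked index 7: u0 ∈ [-4/205, 6/205)
j=9 picked index 9: u0 ∈ [-9/410, 1/10)
intersection: [4/205, 6/205)

4/205 6/205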